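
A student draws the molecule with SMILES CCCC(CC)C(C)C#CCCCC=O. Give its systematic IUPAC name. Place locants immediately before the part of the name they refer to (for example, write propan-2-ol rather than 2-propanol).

The longest chain bearing the –CHO group and the multiple bond is 11 carbons long (undecane).
The principal characteristic group is an aldehyde (terminal –CHO), named with the suffix -al.
There is one C≡C triple bond, indicated by the ending -yne.
Number the chain so that the aldehyde carbon is C-1 by definition.
That gives the triple bond between C-5 and C-6; an ethyl group at C-8; a methyl group at C-7.
The substituents are ordered alphabetically, ignoring any di-/tri- multipliers.
Assembling the pieces gives 8-ethyl-7-methylundec-5-ynal.

8-ethyl-7-methylundec-5-ynal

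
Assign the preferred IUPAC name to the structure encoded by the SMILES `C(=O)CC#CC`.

pent-3-ynal

Counting along the main chain through the –CHO group and the multiple bond gives 5 carbons: the parent is pentane.
The highest-priority functional group is an aldehyde (terminal –CHO), so the name ends in -al.
A C≡C triple bond in the chain gives the infix -yne-.
The numbering direction is chosen so that the aldehyde carbon is C-1 by definition.
With this numbering: the triple bond between C-3 and C-4.
The name is pent-3-ynal.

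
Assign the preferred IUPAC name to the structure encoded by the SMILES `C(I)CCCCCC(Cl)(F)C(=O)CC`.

4-chloro-4-fluoro-10-iododecan-3-one

The longest chain bearing the carbonyl is 10 carbons long (decane).
A ketone (C=O on an internal carbon) is the principal characteristic group, giving the suffix -one.
Number the chain so that numbering from this end puts the carbonyl group at C-3 rather than C-8.
With this numbering: the carbonyl at C-3; a chloro group at C-4; a fluoro group at C-4; an iodo group at C-10.
The substituents are ordered alphabetically, ignoring any di-/tri- multipliers.
Putting it together: 4-chloro-4-fluoro-10-iododecan-3-one.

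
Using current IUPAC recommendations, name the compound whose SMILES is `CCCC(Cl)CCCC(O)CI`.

6-chloro-1-iodononan-2-ol

Counting along the main chain through the –OH group gives 9 carbons: the parent is nonane.
An alcohol (–OH) is the principal characteristic group, giving the suffix -ol.
Choose the numbering such that numbering from this end puts the hydroxyl group at C-2 rather than C-8.
This places the hydroxyl at C-2; a chloro group at C-6; an iodo group at C-1.
The substituents are ordered alphabetically, ignoring any di-/tri- multipliers.
Putting it together: 6-chloro-1-iodononan-2-ol.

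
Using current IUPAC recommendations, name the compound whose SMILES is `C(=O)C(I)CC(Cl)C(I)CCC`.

Counting along the main chain through the –CHO group gives 8 carbons: the parent is octane.
An aldehyde (terminal –CHO) is the principal characteristic group, giving the suffix -al.
The numbering direction is chosen so that the aldehyde carbon is C-1 by definition.
With this numbering: a chloro group at C-4; iodo groups at C-2 and C-5.
Prefixes are listed alphabetically: chloro, iodo.
Assembling the pieces gives 4-chloro-2,5-diiodooctanal.

4-chloro-2,5-diiodooctanal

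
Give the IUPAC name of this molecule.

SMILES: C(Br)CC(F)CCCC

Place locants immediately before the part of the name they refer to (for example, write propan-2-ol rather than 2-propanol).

The longest carbon chain is 7 atoms: the parent is heptane.
The numbering direction is chosen so that the substituent locant set {1,3} is lower than {5,7} at the first point of difference.
That gives a bromo group at C-1; a fluoro group at C-3.
Substituent prefixes are cited in alphabetical order (multiplying prefixes like di-/tri- are ignored for ordering).
The name is 1-bromo-3-fluoroheptane.

1-bromo-3-fluoroheptane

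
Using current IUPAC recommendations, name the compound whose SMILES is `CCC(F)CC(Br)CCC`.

The longest continuous carbon chain has 8 atoms, so the parent hydride is octane.
Choose the numbering such that the substituent locant set {3,5} is lower than {4,6} at the first point of difference.
This places a bromo group at C-5; a fluoro group at C-3.
Prefixes are listed alphabetically: bromo, fluoro.
Assembling the pieces gives 5-bromo-3-fluorooctane.

5-bromo-3-fluorooctane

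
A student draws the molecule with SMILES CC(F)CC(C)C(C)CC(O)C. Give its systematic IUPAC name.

Counting along the main chain through the –OH group gives 8 carbons: the parent is octane.
An alcohol (–OH) is the principal characteristic group, giving the suffix -ol.
Choose the numbering such that numbering from this end puts the hydroxyl group at C-2 rather than C-7.
That gives the hydroxyl at C-2; a fluoro group at C-7; methyl groups at C-4 and C-5.
The substituents are ordered alphabetically, ignoring any di-/tri- multipliers.
The name is 7-fluoro-4,5-dimethyloctan-2-ol.

7-fluoro-4,5-dimethyloctan-2-ol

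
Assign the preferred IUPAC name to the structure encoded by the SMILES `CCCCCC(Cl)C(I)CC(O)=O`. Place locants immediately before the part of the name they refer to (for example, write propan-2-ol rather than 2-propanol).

The longest chain bearing the –COOH group is 9 carbons long (nonane).
The principal characteristic group is a carboxylic acid (terminal –COOH), named with the suffix -oic acid.
The numbering direction is chosen so that the carboxylic acid carbon is C-1 by definition.
With this numbering: a chloro group at C-4; an iodo group at C-3.
The substituents are ordered alphabetically, ignoring any di-/tri- multipliers.
Putting it together: 4-chloro-3-iodononanoic acid.

4-chloro-3-iodononanoic acid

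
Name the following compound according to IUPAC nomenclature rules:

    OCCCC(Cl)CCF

The longest carbon chain that includes the –OH group has 6 carbons, so the parent hydride is hexane.
The principal characteristic group is an alcohol (–OH), named with the suffix -ol.
Number the chain so that numbering from this end puts the hydroxyl group at C-1 rather than C-6.
This places the hydroxyl at C-1; a chloro group at C-4; a fluoro group at C-6.
Substituent prefixes are cited in alphabetical order (multiplying prefixes like di-/tri- are ignored for ordering).
Putting it together: 4-chloro-6-fluorohexan-1-ol.

4-chloro-6-fluorohexan-1-ol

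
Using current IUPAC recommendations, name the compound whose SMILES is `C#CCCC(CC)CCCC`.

5-ethylnon-1-yne

Counting along the main chain through the multiple bond gives 9 carbons: the parent is nonane.
There is one C≡C triple bond, indicated by the ending -yne.
The numbering direction is chosen so that numbering from this end puts the triple bond at C-1 rather than C-8.
This places the triple bond between C-1 and C-2; an ethyl group at C-5.
Assembling the pieces gives 5-ethylnon-1-yne.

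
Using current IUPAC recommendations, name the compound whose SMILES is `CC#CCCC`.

hex-2-yne

The longest carbon chain that includes the multiple bond has 6 carbons, so the parent hydride is hexane.
The chain contains a C≡C triple bond, so the unsaturation ending is -yne.
Number the chain so that numbering from this end puts the triple bond at C-2 rather than C-4.
That gives the triple bond between C-2 and C-3.
The name is hex-2-yne.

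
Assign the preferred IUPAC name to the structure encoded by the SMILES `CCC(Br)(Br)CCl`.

The longest carbon chain is 4 atoms: the parent is butane.
Choose the numbering such that the substituent locant set {1,2,2} is lower than {3,3,4} at the first point of difference.
This places two bromo groups at C-2; a chloro group at C-1.
Substituent prefixes are cited in alphabetical order (multiplying prefixes like di-/tri- are ignored for ordering).
Putting it together: 2,2-dibromo-1-chlorobutane.

2,2-dibromo-1-chlorobutane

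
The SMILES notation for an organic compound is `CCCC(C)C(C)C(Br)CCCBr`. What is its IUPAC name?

1,4-dibromo-5,6-dimethylnonane

The longest continuous carbon chain has 9 atoms, so the parent hydride is nonane.
The numbering direction is chosen so that the substituent locant set {1,4,5,6} is lower than {4,5,6,9} at the first point of difference.
This places bromo groups at C-1 and C-4; methyl groups at C-5 and C-6.
Substituent prefixes are cited in alphabetical order (multiplying prefixes like di-/tri- are ignored for ordering).
The name is 1,4-dibromo-5,6-dimethylnonane.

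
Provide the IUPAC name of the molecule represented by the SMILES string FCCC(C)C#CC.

6-fluoro-4-methylhex-2-yne

The longest chain bearing the multiple bond is 6 carbons long (hexane).
There is one C≡C triple bond, indicated by the ending -yne.
The numbering direction is chosen so that numbering from this end puts the triple bond at C-2 rather than C-4.
This places the triple bond between C-2 and C-3; a fluoro group at C-6; a methyl group at C-4.
The substituents are ordered alphabetically, ignoring any di-/tri- multipliers.
Putting it together: 6-fluoro-4-methylhex-2-yne.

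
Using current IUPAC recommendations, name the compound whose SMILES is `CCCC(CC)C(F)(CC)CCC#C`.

5,6-diethyl-5-fluoronon-1-yne

The longest chain bearing the multiple bond is 9 carbons long (nonane).
A C≡C triple bond in the chain gives the infix -yne-.
Choose the numbering such that numbering from this end puts the triple bond at C-1 rather than C-8.
That gives the triple bond between C-1 and C-2; ethyl groups at C-5 and C-6; a fluoro group at C-5.
Substituent prefixes are cited in alphabetical order (multiplying prefixes like di-/tri- are ignored for ordering).
The name is 5,6-diethyl-5-fluoronon-1-yne.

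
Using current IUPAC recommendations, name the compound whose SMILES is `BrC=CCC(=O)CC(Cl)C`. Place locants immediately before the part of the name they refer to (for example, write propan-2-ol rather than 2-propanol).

1-bromo-6-chlorohept-1-en-4-one

The longest chain bearing the carbonyl and the multiple bond is 7 carbons long (heptane).
A ketone (C=O on an internal carbon) is the principal characteristic group, giving the suffix -one.
The chain contains a C=C double bond, so the unsaturation ending is -ene.
The numbering direction is chosen so that numbering from this end puts the double bond at C-1 rather than C-6.
That gives the carbonyl at C-4; the double bond between C-1 and C-2; a bromo group at C-1; a chloro group at C-6.
The substituents are ordered alphabetically, ignoring any di-/tri- multipliers.
Assembling the pieces gives 1-bromo-6-chlorohept-1-en-4-one.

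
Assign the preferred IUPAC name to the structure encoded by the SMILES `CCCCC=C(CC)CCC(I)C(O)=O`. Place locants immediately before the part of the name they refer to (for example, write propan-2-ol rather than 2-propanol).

The longest carbon chain that includes the –COOH group and the multiple bond has 10 carbons, so the parent hydride is decane.
The principal characteristic group is a carboxylic acid (terminal –COOH), named with the suffix -oic acid.
There is one C=C double bond, indicated by the ending -ene.
The numbering direction is chosen so that the carboxylic acid carbon is C-1 by definition.
With this numbering: the double bond between C-5 and C-6; an ethyl group at C-5; an iodo group at C-2.
Prefixes are listed alphabetically: ethyl, iodo.
Putting it together: 5-ethyl-2-iododec-5-enoic acid.

5-ethyl-2-iododec-5-enoic acid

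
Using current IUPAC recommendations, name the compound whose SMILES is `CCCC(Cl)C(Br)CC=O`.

3-bromo-4-chloroheptanal

Counting along the main chain through the –CHO group gives 7 carbons: the parent is heptane.
An aldehyde (terminal –CHO) is the principal characteristic group, giving the suffix -al.
The numbering direction is chosen so that the aldehyde carbon is C-1 by definition.
This places a bromo group at C-3; a chloro group at C-4.
Prefixes are listed alphabetically: bromo, chloro.
Putting it together: 3-bromo-4-chloroheptanal.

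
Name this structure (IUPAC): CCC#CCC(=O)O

The longest chain bearing the –COOH group and the multiple bond is 6 carbons long (hexane).
A carboxylic acid (terminal –COOH) is the principal characteristic group, giving the suffix -oic acid.
The chain contains a C≡C triple bond, so the unsaturation ending is -yne.
The numbering direction is chosen so that the carboxylic acid carbon is C-1 by definition.
With this numbering: the triple bond between C-3 and C-4.
Putting it together: hex-3-ynoic acid.

hex-3-ynoic acid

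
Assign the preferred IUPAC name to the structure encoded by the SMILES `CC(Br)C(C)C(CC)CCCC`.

2-bromo-4-ethyl-3-methyloctane

The longest carbon chain is 8 atoms: the parent is octane.
Choose the numbering such that the substituent locant set {2,3,4} is lower than {5,6,7} at the first point of difference.
This places a bromo group at C-2; an ethyl group at C-4; a methyl group at C-3.
The substituents are ordered alphabetically, ignoring any di-/tri- multipliers.
Putting it together: 2-bromo-4-ethyl-3-methyloctane.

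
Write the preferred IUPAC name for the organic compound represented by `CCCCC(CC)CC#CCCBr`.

1-bromo-6-ethyldec-3-yne

The longest carbon chain that includes the multiple bond has 10 carbons, so the parent hydride is decane.
There is one C≡C triple bond, indicated by the ending -yne.
Choose the numbering such that numbering from this end puts the triple bond at C-3 rather than C-7.
That gives the triple bond between C-3 and C-4; a bromo group at C-1; an ethyl group at C-6.
Substituent prefixes are cited in alphabetical order (multiplying prefixes like di-/tri- are ignored for ordering).
The name is 1-bromo-6-ethyldec-3-yne.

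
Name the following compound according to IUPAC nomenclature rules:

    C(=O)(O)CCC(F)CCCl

6-chloro-4-fluorohexanoic acid

The longest chain bearing the –COOH group is 6 carbons long (hexane).
The principal characteristic group is a carboxylic acid (terminal –COOH), named with the suffix -oic acid.
Number the chain so that the carboxylic acid carbon is C-1 by definition.
With this numbering: a chloro group at C-6; a fluoro group at C-4.
The substituents are ordered alphabetically, ignoring any di-/tri- multipliers.
The name is 6-chloro-4-fluorohexanoic acid.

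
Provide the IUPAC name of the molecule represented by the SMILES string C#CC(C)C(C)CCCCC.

Counting along the main chain through the multiple bond gives 9 carbons: the parent is nonane.
A C≡C triple bond in the chain gives the infix -yne-.
Choose the numbering such that numbering from this end puts the triple bond at C-1 rather than C-8.
This places the triple bond between C-1 and C-2; methyl groups at C-3 and C-4.
The name is 3,4-dimethylnon-1-yne.

3,4-dimethylnon-1-yne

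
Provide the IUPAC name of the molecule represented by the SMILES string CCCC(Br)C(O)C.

3-bromohexan-2-ol

Counting along the main chain through the –OH group gives 6 carbons: the parent is hexane.
An alcohol (–OH) is the principal characteristic group, giving the suffix -ol.
Choose the numbering such that numbering from this end puts the hydroxyl group at C-2 rather than C-5.
That gives the hydroxyl at C-2; a bromo group at C-3.
The name is 3-bromohexan-2-ol.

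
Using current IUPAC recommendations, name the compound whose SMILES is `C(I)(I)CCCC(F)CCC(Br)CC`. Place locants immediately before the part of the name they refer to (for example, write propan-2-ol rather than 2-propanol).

The longest continuous carbon chain has 10 atoms, so the parent hydride is decane.
The numbering direction is chosen so that the substituent locant set {1,1,5,8} is lower than {3,6,10,10} at the first point of difference.
This places a bromo group at C-8; a fluoro group at C-5; two iodo groups at C-1.
Prefixes are listed alphabetically: bromo, fluoro, iodo.
Putting it together: 8-bromo-5-fluoro-1,1-diiododecane.

8-bromo-5-fluoro-1,1-diiododecane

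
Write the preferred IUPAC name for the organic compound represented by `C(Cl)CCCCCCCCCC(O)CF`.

12-chloro-1-fluorododecan-2-ol

The longest carbon chain that includes the –OH group has 12 carbons, so the parent hydride is dodecane.
The principal characteristic group is an alcohol (–OH), named with the suffix -ol.
The numbering direction is chosen so that numbering from this end puts the hydroxyl group at C-2 rather than C-11.
With this numbering: the hydroxyl at C-2; a chloro group at C-12; a fluoro group at C-1.
The substituents are ordered alphabetically, ignoring any di-/tri- multipliers.
Assembling the pieces gives 12-chloro-1-fluorododecan-2-ol.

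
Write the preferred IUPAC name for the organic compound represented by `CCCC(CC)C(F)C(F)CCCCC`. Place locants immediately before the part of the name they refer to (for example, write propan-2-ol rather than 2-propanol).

The longest continuous carbon chain has 11 atoms, so the parent hydride is undecane.
The numbering direction is chosen so that the substituent locant set {4,5,6} is lower than {6,7,8} at the first point of difference.
This places an ethyl group at C-4; fluoro groups at C-5 and C-6.
Substituent prefixes are cited in alphabetical order (multiplying prefixes like di-/tri- are ignored for ordering).
Putting it together: 4-ethyl-5,6-difluoroundecane.

4-ethyl-5,6-difluoroundecane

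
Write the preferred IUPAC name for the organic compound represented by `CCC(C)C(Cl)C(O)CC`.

4-chloro-5-methylheptan-3-ol

The longest chain bearing the –OH group is 7 carbons long (heptane).
The principal characteristic group is an alcohol (–OH), named with the suffix -ol.
Choose the numbering such that numbering from this end puts the hydroxyl group at C-3 rather than C-5.
That gives the hydroxyl at C-3; a chloro group at C-4; a methyl group at C-5.
Substituent prefixes are cited in alphabetical order (multiplying prefixes like di-/tri- are ignored for ordering).
Assembling the pieces gives 4-chloro-5-methylheptan-3-ol.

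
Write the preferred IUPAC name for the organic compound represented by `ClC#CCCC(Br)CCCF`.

The longest carbon chain that includes the multiple bond has 8 carbons, so the parent hydride is octane.
There is one C≡C triple bond, indicated by the ending -yne.
Choose the numbering such that numbering from this end puts the triple bond at C-1 rather than C-7.
With this numbering: the triple bond between C-1 and C-2; a bromo group at C-5; a chloro group at C-1; a fluoro group at C-8.
Substituent prefixes are cited in alphabetical order (multiplying prefixes like di-/tri- are ignored for ordering).
Putting it together: 5-bromo-1-chloro-8-fluorooct-1-yne.

5-bromo-1-chloro-8-fluorooct-1-yne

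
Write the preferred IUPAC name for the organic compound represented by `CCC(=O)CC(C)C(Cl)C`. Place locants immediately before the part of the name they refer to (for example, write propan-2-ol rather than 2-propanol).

Counting along the main chain through the carbonyl gives 7 carbons: the parent is heptane.
The highest-priority functional group is a ketone (C=O on an internal carbon), so the name ends in -one.
The numbering direction is chosen so that numbering from this end puts the carbonyl group at C-3 rather than C-5.
This places the carbonyl at C-3; a chloro group at C-6; a methyl group at C-5.
Prefixes are listed alphabetically: chloro, methyl.
Assembling the pieces gives 6-chloro-5-methylheptan-3-one.

6-chloro-5-methylheptan-3-one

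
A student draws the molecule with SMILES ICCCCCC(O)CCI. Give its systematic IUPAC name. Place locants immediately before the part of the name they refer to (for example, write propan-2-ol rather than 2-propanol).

1,8-diiodooctan-3-ol

Counting along the main chain through the –OH group gives 8 carbons: the parent is octane.
An alcohol (–OH) is the principal characteristic group, giving the suffix -ol.
The numbering direction is chosen so that numbering from this end puts the hydroxyl group at C-3 rather than C-6.
With this numbering: the hydroxyl at C-3; iodo groups at C-1 and C-8.
Putting it together: 1,8-diiodooctan-3-ol.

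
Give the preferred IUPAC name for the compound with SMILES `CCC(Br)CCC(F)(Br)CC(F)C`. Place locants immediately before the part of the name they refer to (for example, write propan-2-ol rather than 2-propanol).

The longest carbon chain is 9 atoms: the parent is nonane.
The numbering direction is chosen so that the substituent locant set {2,4,4,7} is lower than {3,6,6,8} at the first point of difference.
With this numbering: bromo groups at C-4 and C-7; fluoro groups at C-2 and C-4.
The substituents are ordered alphabetically, ignoring any di-/tri- multipliers.
Assembling the pieces gives 4,7-dibromo-2,4-difluorononane.

4,7-dibromo-2,4-difluorononane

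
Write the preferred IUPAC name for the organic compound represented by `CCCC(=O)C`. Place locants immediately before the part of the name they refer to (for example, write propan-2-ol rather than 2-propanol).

pentan-2-one

The longest chain bearing the carbonyl is 5 carbons long (pentane).
A ketone (C=O on an internal carbon) is the principal characteristic group, giving the suffix -one.
Number the chain so that numbering from this end puts the carbonyl group at C-2 rather than C-4.
With this numbering: the carbonyl at C-2.
The name is pentan-2-one.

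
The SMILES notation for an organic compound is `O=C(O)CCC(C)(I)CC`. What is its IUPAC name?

4-iodo-4-methylhexanoic acid

The longest chain bearing the –COOH group is 6 carbons long (hexane).
The highest-priority functional group is a carboxylic acid (terminal –COOH), so the name ends in -oic acid.
Choose the numbering such that the carboxylic acid carbon is C-1 by definition.
This places an iodo group at C-4; a methyl group at C-4.
The substituents are ordered alphabetically, ignoring any di-/tri- multipliers.
Putting it together: 4-iodo-4-methylhexanoic acid.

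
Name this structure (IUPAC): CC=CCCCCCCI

9-iodonon-2-ene

The longest chain bearing the multiple bond is 9 carbons long (nonane).
There is one C=C double bond, indicated by the ending -ene.
The numbering direction is chosen so that numbering from this end puts the double bond at C-2 rather than C-7.
With this numbering: the double bond between C-2 and C-3; an iodo group at C-9.
Assembling the pieces gives 9-iodonon-2-ene.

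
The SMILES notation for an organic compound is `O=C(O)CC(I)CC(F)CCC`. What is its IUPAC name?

5-fluoro-3-iodooctanoic acid

Counting along the main chain through the –COOH group gives 8 carbons: the parent is octane.
A carboxylic acid (terminal –COOH) is the principal characteristic group, giving the suffix -oic acid.
Number the chain so that the carboxylic acid carbon is C-1 by definition.
That gives a fluoro group at C-5; an iodo group at C-3.
Substituent prefixes are cited in alphabetical order (multiplying prefixes like di-/tri- are ignored for ordering).
Putting it together: 5-fluoro-3-iodooctanoic acid.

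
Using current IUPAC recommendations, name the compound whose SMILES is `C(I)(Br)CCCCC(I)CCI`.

The parent chain contains 8 carbons (octane).
Number the chain so that the substituent locant set {1,1,6,8} is lower than {1,3,8,8} at the first point of difference.
That gives a bromo group at C-1; iodo groups at C-1 and C-6 and C-8.
Substituent prefixes are cited in alphabetical order (multiplying prefixes like di-/tri- are ignored for ordering).
The name is 1-bromo-1,6,8-triiodooctane.

1-bromo-1,6,8-triiodooctane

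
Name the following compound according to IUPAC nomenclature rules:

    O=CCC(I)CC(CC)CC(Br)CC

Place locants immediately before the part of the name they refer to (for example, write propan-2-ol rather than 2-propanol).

7-bromo-5-ethyl-3-iodononanal

The longest carbon chain that includes the –CHO group has 9 carbons, so the parent hydride is nonane.
The principal characteristic group is an aldehyde (terminal –CHO), named with the suffix -al.
The numbering direction is chosen so that the aldehyde carbon is C-1 by definition.
That gives a bromo group at C-7; an ethyl group at C-5; an iodo group at C-3.
Prefixes are listed alphabetically: bromo, ethyl, iodo.
Putting it together: 7-bromo-5-ethyl-3-iodononanal.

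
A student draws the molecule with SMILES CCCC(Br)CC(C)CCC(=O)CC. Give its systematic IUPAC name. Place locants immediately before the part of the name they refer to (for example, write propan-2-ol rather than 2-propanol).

The longest chain bearing the carbonyl is 11 carbons long (undecane).
The highest-priority functional group is a ketone (C=O on an internal carbon), so the name ends in -one.
Choose the numbering such that numbering from this end puts the carbonyl group at C-3 rather than C-9.
That gives the carbonyl at C-3; a bromo group at C-8; a methyl group at C-6.
The substituents are ordered alphabetically, ignoring any di-/tri- multipliers.
The name is 8-bromo-6-methylundecan-3-one.

8-bromo-6-methylundecan-3-one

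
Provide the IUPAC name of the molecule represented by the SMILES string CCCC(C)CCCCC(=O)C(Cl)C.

2-chloro-8-methylundecan-3-one

The longest carbon chain that includes the carbonyl has 11 carbons, so the parent hydride is undecane.
The highest-priority functional group is a ketone (C=O on an internal carbon), so the name ends in -one.
The numbering direction is chosen so that numbering from this end puts the carbonyl group at C-3 rather than C-9.
This places the carbonyl at C-3; a chloro group at C-2; a methyl group at C-8.
The substituents are ordered alphabetically, ignoring any di-/tri- multipliers.
The name is 2-chloro-8-methylundecan-3-one.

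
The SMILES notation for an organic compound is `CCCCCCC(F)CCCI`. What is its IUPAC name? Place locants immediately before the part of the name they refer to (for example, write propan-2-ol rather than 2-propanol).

The longest carbon chain is 10 atoms: the parent is decane.
Choose the numbering such that the substituent locant set {1,4} is lower than {7,10} at the first point of difference.
That gives a fluoro group at C-4; an iodo group at C-1.
The substituents are ordered alphabetically, ignoring any di-/tri- multipliers.
The name is 4-fluoro-1-iododecane.

4-fluoro-1-iododecane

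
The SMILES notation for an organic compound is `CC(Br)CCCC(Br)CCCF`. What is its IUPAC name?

4,8-dibromo-1-fluorononane

The parent chain contains 9 carbons (nonane).
Choose the numbering such that the substituent locant set {1,4,8} is lower than {2,6,9} at the first point of difference.
With this numbering: bromo groups at C-4 and C-8; a fluoro group at C-1.
Substituent prefixes are cited in alphabetical order (multiplying prefixes like di-/tri- are ignored for ordering).
Assembling the pieces gives 4,8-dibromo-1-fluorononane.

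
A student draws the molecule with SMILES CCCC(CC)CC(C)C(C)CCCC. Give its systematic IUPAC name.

4-ethyl-6,7-dimethylundecane

The parent chain contains 11 carbons (undecane).
Number the chain so that the substituent locant set {4,6,7} is lower than {5,6,8} at the first point of difference.
With this numbering: an ethyl group at C-4; methyl groups at C-6 and C-7.
Substituent prefixes are cited in alphabetical order (multiplying prefixes like di-/tri- are ignored for ordering).
Putting it together: 4-ethyl-6,7-dimethylundecane.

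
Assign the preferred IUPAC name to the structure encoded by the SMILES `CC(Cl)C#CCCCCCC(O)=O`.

The longest chain bearing the –COOH group and the multiple bond is 10 carbons long (decane).
A carboxylic acid (terminal –COOH) is the principal characteristic group, giving the suffix -oic acid.
The chain contains a C≡C triple bond, so the unsaturation ending is -yne.
The numbering direction is chosen so that the carboxylic acid carbon is C-1 by definition.
That gives the triple bond between C-7 and C-8; a chloro group at C-9.
Assembling the pieces gives 9-chlorodec-7-ynoic acid.

9-chlorodec-7-ynoic acid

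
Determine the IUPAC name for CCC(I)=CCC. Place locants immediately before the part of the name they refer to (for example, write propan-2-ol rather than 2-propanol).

Counting along the main chain through the multiple bond gives 6 carbons: the parent is hexane.
There is one C=C double bond, indicated by the ending -ene.
The numbering direction is chosen so that the substituent locant set {3} is lower than {4} at the first point of difference.
With this numbering: the double bond between C-3 and C-4; an iodo group at C-3.
The name is 3-iodohex-3-ene.

3-iodohex-3-ene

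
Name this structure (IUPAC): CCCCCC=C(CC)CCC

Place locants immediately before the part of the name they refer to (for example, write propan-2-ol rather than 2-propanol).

Counting along the main chain through the multiple bond gives 10 carbons: the parent is decane.
The chain contains a C=C double bond, so the unsaturation ending is -ene.
Choose the numbering such that numbering from this end puts the double bond at C-4 rather than C-6.
With this numbering: the double bond between C-4 and C-5; an ethyl group at C-4.
Assembling the pieces gives 4-ethyldec-4-ene.

4-ethyldec-4-ene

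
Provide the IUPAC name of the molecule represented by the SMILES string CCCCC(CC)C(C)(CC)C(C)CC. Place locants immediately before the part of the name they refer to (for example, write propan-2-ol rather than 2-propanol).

4,5-diethyl-3,4-dimethylnonane

The parent chain contains 9 carbons (nonane).
The numbering direction is chosen so that the substituent locant set {3,4,4,5} is lower than {5,6,6,7} at the first point of difference.
That gives ethyl groups at C-4 and C-5; methyl groups at C-3 and C-4.
Substituent prefixes are cited in alphabetical order (multiplying prefixes like di-/tri- are ignored for ordering).
Assembling the pieces gives 4,5-diethyl-3,4-dimethylnonane.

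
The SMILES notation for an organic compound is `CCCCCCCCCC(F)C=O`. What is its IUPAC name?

2-fluoroundecanal

The longest chain bearing the –CHO group is 11 carbons long (undecane).
The highest-priority functional group is an aldehyde (terminal –CHO), so the name ends in -al.
Number the chain so that the aldehyde carbon is C-1 by definition.
That gives a fluoro group at C-2.
Putting it together: 2-fluoroundecanal.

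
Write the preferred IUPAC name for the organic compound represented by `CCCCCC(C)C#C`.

3-methyloct-1-yne

The longest chain bearing the multiple bond is 8 carbons long (octane).
There is one C≡C triple bond, indicated by the ending -yne.
The numbering direction is chosen so that numbering from this end puts the triple bond at C-1 rather than C-7.
This places the triple bond between C-1 and C-2; a methyl group at C-3.
Assembling the pieces gives 3-methyloct-1-yne.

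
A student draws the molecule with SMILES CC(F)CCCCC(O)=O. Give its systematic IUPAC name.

6-fluoroheptanoic acid

The longest carbon chain that includes the –COOH group has 7 carbons, so the parent hydride is heptane.
A carboxylic acid (terminal –COOH) is the principal characteristic group, giving the suffix -oic acid.
Number the chain so that the carboxylic acid carbon is C-1 by definition.
That gives a fluoro group at C-6.
Assembling the pieces gives 6-fluoroheptanoic acid.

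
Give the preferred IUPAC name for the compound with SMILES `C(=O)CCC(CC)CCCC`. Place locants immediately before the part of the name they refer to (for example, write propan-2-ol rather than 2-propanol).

4-ethyloctanal

The longest carbon chain that includes the –CHO group has 8 carbons, so the parent hydride is octane.
The principal characteristic group is an aldehyde (terminal –CHO), named with the suffix -al.
Number the chain so that the aldehyde carbon is C-1 by definition.
That gives an ethyl group at C-4.
Putting it together: 4-ethyloctanal.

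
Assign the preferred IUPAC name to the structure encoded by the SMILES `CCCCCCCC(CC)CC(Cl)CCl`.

The parent chain contains 11 carbons (undecane).
The numbering direction is chosen so that the substituent locant set {1,2,4} is lower than {8,10,11} at the first point of difference.
With this numbering: chloro groups at C-1 and C-2; an ethyl group at C-4.
The substituents are ordered alphabetically, ignoring any di-/tri- multipliers.
Assembling the pieces gives 1,2-dichloro-4-ethylundecane.

1,2-dichloro-4-ethylundecane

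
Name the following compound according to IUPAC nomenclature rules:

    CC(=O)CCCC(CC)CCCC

The longest chain bearing the carbonyl is 10 carbons long (decane).
The principal characteristic group is a ketone (C=O on an internal carbon), named with the suffix -one.
Number the chain so that numbering from this end puts the carbonyl group at C-2 rather than C-9.
With this numbering: the carbonyl at C-2; an ethyl group at C-6.
Assembling the pieces gives 6-ethyldecan-2-one.

6-ethyldecan-2-one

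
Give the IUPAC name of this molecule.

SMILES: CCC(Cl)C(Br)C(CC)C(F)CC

The parent chain contains 8 carbons (octane).
Number the chain so that the locant sets are identical either way, so the alphabetically earlier bromo substituent takes the lower locant (4 rather than 5).
That gives a bromo group at C-4; a chloro group at C-3; an ethyl group at C-5; a fluoro group at C-6.
Prefixes are listed alphabetically: bromo, chloro, ethyl, fluoro.
The name is 4-bromo-3-chloro-5-ethyl-6-fluorooctane.

4-bromo-3-chloro-5-ethyl-6-fluorooctane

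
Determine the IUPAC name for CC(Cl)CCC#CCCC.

8-chloronon-4-yne

The longest chain bearing the multiple bond is 9 carbons long (nonane).
A C≡C triple bond in the chain gives the infix -yne-.
Choose the numbering such that numbering from this end puts the triple bond at C-4 rather than C-5.
That gives the triple bond between C-4 and C-5; a chloro group at C-8.
Putting it together: 8-chloronon-4-yne.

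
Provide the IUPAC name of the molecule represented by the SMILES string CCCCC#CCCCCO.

dec-5-yn-1-ol

Counting along the main chain through the –OH group and the multiple bond gives 10 carbons: the parent is decane.
The highest-priority functional group is an alcohol (–OH), so the name ends in -ol.
There is one C≡C triple bond, indicated by the ending -yne.
Number the chain so that numbering from this end puts the hydroxyl group at C-1 rather than C-10.
That gives the hydroxyl at C-1; the triple bond between C-5 and C-6.
The name is dec-5-yn-1-ol.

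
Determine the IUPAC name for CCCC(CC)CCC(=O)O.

The longest chain bearing the –COOH group is 7 carbons long (heptane).
The principal characteristic group is a carboxylic acid (terminal –COOH), named with the suffix -oic acid.
Choose the numbering such that the carboxylic acid carbon is C-1 by definition.
With this numbering: an ethyl group at C-4.
The name is 4-ethylheptanoic acid.

4-ethylheptanoic acid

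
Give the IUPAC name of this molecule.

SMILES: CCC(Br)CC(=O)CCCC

Counting along the main chain through the carbonyl gives 9 carbons: the parent is nonane.
The highest-priority functional group is a ketone (C=O on an internal carbon), so the name ends in -one.
Number the chain so that the substituent locant set {3} is lower than {7} at the first point of difference.
With this numbering: the carbonyl at C-5; a bromo group at C-3.
The name is 3-bromononan-5-one.

3-bromononan-5-one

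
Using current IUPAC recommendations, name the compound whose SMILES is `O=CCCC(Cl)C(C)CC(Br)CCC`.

Counting along the main chain through the –CHO group gives 10 carbons: the parent is decane.
The principal characteristic group is an aldehyde (terminal –CHO), named with the suffix -al.
Choose the numbering such that the aldehyde carbon is C-1 by definition.
That gives a bromo group at C-7; a chloro group at C-4; a methyl group at C-5.
Substituent prefixes are cited in alphabetical order (multiplying prefixes like di-/tri- are ignored for ordering).
Putting it together: 7-bromo-4-chloro-5-methyldecanal.

7-bromo-4-chloro-5-methyldecanal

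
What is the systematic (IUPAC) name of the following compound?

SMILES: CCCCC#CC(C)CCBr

1-bromo-3-methylnon-4-yne

The longest chain bearing the multiple bond is 9 carbons long (nonane).
The chain contains a C≡C triple bond, so the unsaturation ending is -yne.
Number the chain so that numbering from this end puts the triple bond at C-4 rather than C-5.
With this numbering: the triple bond between C-4 and C-5; a bromo group at C-1; a methyl group at C-3.
The substituents are ordered alphabetically, ignoring any di-/tri- multipliers.
Putting it together: 1-bromo-3-methylnon-4-yne.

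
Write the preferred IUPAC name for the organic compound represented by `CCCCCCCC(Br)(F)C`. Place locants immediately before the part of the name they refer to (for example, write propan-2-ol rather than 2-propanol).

The longest carbon chain is 9 atoms: the parent is nonane.
Number the chain so that the substituent locant set {2,2} is lower than {8,8} at the first point of difference.
This places a bromo group at C-2; a fluoro group at C-2.
The substituents are ordered alphabetically, ignoring any di-/tri- multipliers.
The name is 2-bromo-2-fluorononane.

2-bromo-2-fluorononane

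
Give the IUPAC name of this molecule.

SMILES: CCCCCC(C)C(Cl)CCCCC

The longest carbon chain is 12 atoms: the parent is dodecane.
Choose the numbering such that the locant sets are identical either way, so the alphabetically earlier chloro substituent takes the lower locant (6 rather than 7).
With this numbering: a chloro group at C-6; a methyl group at C-7.
Prefixes are listed alphabetically: chloro, methyl.
The name is 6-chloro-7-methyldodecane.

6-chloro-7-methyldodecane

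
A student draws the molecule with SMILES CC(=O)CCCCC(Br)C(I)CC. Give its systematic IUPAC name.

7-bromo-8-iododecan-2-one

The longest chain bearing the carbonyl is 10 carbons long (decane).
The principal characteristic group is a ketone (C=O on an internal carbon), named with the suffix -one.
The numbering direction is chosen so that numbering from this end puts the carbonyl group at C-2 rather than C-9.
With this numbering: the carbonyl at C-2; a bromo group at C-7; an iodo group at C-8.
Substituent prefixes are cited in alphabetical order (multiplying prefixes like di-/tri- are ignored for ordering).
The name is 7-bromo-8-iododecan-2-one.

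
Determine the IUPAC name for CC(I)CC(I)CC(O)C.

Counting along the main chain through the –OH group gives 7 carbons: the parent is heptane.
The principal characteristic group is an alcohol (–OH), named with the suffix -ol.
The numbering direction is chosen so that numbering from this end puts the hydroxyl group at C-2 rather than C-6.
That gives the hydroxyl at C-2; iodo groups at C-4 and C-6.
Putting it together: 4,6-diiodoheptan-2-ol.

4,6-diiodoheptan-2-ol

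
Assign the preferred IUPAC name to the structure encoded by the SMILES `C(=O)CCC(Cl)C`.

4-chloropentanal

The longest chain bearing the –CHO group is 5 carbons long (pentane).
The highest-priority functional group is an aldehyde (terminal –CHO), so the name ends in -al.
Number the chain so that the aldehyde carbon is C-1 by definition.
That gives a chloro group at C-4.
Assembling the pieces gives 4-chloropentanal.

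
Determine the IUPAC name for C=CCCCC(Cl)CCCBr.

The longest carbon chain that includes the multiple bond has 9 carbons, so the parent hydride is nonane.
The chain contains a C=C double bond, so the unsaturation ending is -ene.
The numbering direction is chosen so that numbering from this end puts the double bond at C-1 rather than C-8.
That gives the double bond between C-1 and C-2; a bromo group at C-9; a chloro group at C-6.
Prefixes are listed alphabetically: bromo, chloro.
The name is 9-bromo-6-chloronon-1-ene.

9-bromo-6-chloronon-1-ene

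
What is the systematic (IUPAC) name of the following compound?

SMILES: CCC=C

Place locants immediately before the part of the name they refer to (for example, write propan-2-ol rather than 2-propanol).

but-1-ene

Counting along the main chain through the multiple bond gives 4 carbons: the parent is butane.
There is one C=C double bond, indicated by the ending -ene.
Number the chain so that numbering from this end puts the double bond at C-1 rather than C-3.
With this numbering: the double bond between C-1 and C-2.
Putting it together: but-1-ene.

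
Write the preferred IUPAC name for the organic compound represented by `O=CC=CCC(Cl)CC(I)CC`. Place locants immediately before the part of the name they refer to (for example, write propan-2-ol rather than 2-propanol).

5-chloro-7-iodonon-2-enal

The longest chain bearing the –CHO group and the multiple bond is 9 carbons long (nonane).
The highest-priority functional group is an aldehyde (terminal –CHO), so the name ends in -al.
There is one C=C double bond, indicated by the ending -ene.
Choose the numbering such that the aldehyde carbon is C-1 by definition.
With this numbering: the double bond between C-2 and C-3; a chloro group at C-5; an iodo group at C-7.
Substituent prefixes are cited in alphabetical order (multiplying prefixes like di-/tri- are ignored for ordering).
Putting it together: 5-chloro-7-iodonon-2-enal.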